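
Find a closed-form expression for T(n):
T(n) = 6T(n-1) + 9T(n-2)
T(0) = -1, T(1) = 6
Characteristic equation: x² - 6x - 9 = 0.
Discriminant Δ = (6)² + 4·(9) = 72.
Roots r₁,₂ = (6 ± √72)/2, so r₁ = 3 + 3 \sqrt{2}, r₂ = 3 - 3 \sqrt{2}.
General solution: T(n) = A·r₁^n + B·r₂^n.
From the initial conditions, A + B = -1 and r₁A + r₂B = 6.
Since r₁ - r₂ = √72: A = (6 - (-1)r₂)/√72 = - \frac{1}{2} + \frac{3 \sqrt{2}}{4}, and B = -1 - A = - \frac{3 \sqrt{2}}{4} - \frac{1}{2}.
So T(n) = \left(- \frac{1}{2} + \frac{3 \sqrt{2}}{4}\right)\left(3 + 3 \sqrt{2}\right)^n + \left(- \frac{3 \sqrt{2}}{4} - \frac{1}{2}\right)\left(3 - 3 \sqrt{2}\right)^n.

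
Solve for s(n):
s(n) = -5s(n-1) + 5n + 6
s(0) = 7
First-order linear with linear forcing.
Homogeneous solution: s_h(n) = A·(-5)^n.
Try particular s_p(n) = pn + q. Substituting:
  pn + q = -5(p(n-1) + q) + 5n + 6.
Matching the n-coefficient: p = -5p + 5 ⇒ p = \frac{5}{6}.
Matching constants: q = 5p - 5q + 6 ⇒ q = \frac{61}{36}.
General: s(n) = A·(-5)^n + \frac{5 n}{6} + \frac{61}{36}.
Apply s(0) = 7: A + \frac{61}{36} = 7 ⇒ A = \frac{191}{36}.
So s(n) = \frac{191 \left(-5\right)^{n}}{36} + \frac{5 n}{6} + \frac{61}{36}.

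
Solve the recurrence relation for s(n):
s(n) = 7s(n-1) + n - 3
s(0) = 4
First-order linear with linear forcing.
Homogeneous solution: s_h(n) = A·(7)^n.
Try particular s_p(n) = pn + q. Substituting:
  pn + q = 7(p(n-1) + q) + n - 3.
Matching the n-coefficient: p = 7p + 1 ⇒ p = - \frac{1}{6}.
Matching constants: q = -7p + 7q - 3 ⇒ q = \frac{11}{36}.
General: s(n) = A·(7)^n - \frac{n}{6} + \frac{11}{36}.
Apply s(0) = 4: A + \frac{11}{36} = 4 ⇒ A = \frac{133}{36}.
So s(n) = \frac{133 \cdot 7^{n}}{36} - \frac{n}{6} + \frac{11}{36}.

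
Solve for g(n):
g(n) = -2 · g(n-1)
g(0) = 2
Pure geometric recurrence with ratio -2.
By induction g(n) = g(0) · (-2)^n = 2 \left(-2\right)^{n}.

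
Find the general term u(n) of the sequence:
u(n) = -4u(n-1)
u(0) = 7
This is a homogeneous first-order recurrence with ratio -4.
By induction u(n) = u(0) · (-4)^n = 7 \left(-4\right)^{n}.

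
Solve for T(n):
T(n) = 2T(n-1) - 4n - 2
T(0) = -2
First-order linear with linear forcing.
Homogeneous solution: T_h(n) = A·(2)^n.
Try particular T_p(n) = pn + q. Substituting:
  pn + q = 2(p(n-1) + q) - 4n - 2.
Matching the n-coefficient: p = 2p - 4 ⇒ p = 4.
Matching constants: q = -2p + 2q - 2 ⇒ q = 10.
General: T(n) = A·(2)^n + 4 n + 10.
Apply T(0) = -2: A + 10 = -2 ⇒ A = -12.
So T(n) = - 12 \cdot 2^{n} + 4 n + 10.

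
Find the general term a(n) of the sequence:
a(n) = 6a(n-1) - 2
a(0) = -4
First-order linear non-homogeneous.
Homogeneous solution: a_h(n) = A·(6)^n.
Try constant particular solution a_p = K: K = 6K - 2 ⇒ K = \frac{2}{5}.
General: a(n) = A·(6)^n + \frac{2}{5}.
Apply a(0) = -4: A + \frac{2}{5} = -4 ⇒ A = - \frac{22}{5}.
So a(n) = \frac{2}{5} - \frac{22 \cdot 6^{n}}{5}.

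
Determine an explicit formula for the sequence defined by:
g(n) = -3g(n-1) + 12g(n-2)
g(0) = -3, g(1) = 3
Characteristic equation: x² + 3x - 12 = 0.
Discriminant Δ = (-3)² + 4·(12) = 57.
Roots r₁,₂ = (-3 ± √57)/2, so r₁ = - \frac{3}{2} + \frac{\sqrt{57}}{2}, r₂ = - \frac{\sqrt{57}}{2} - \frac{3}{2}.
General solution: g(n) = A·r₁^n + B·r₂^n.
From the initial conditions, A + B = -3 and r₁A + r₂B = 3.
Since r₁ - r₂ = √57: A = (3 - (-3)r₂)/√57 = - \frac{3}{2} - \frac{\sqrt{57}}{38}, and B = -3 - A = - \frac{3}{2} + \frac{\sqrt{57}}{38}.
So g(n) = \left(- \frac{3}{2} - \frac{\sqrt{57}}{38}\right)\left(- \frac{3}{2} + \frac{\sqrt{57}}{2}\right)^n + \left(- \frac{3}{2} + \frac{\sqrt{57}}{38}\right)\left(- \frac{\sqrt{57}}{2} - \frac{3}{2}\right)^n.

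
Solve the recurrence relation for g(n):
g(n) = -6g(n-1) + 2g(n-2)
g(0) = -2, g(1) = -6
Characteristic equation: x² + 6x - 2 = 0.
Discriminant Δ = (-6)² + 4·(2) = 44.
Roots r₁,₂ = (-6 ± √44)/2, so r₁ = -3 + \sqrt{11}, r₂ = - \sqrt{11} - 3.
General solution: g(n) = A·r₁^n + B·r₂^n.
From the initial conditions, A + B = -2 and r₁A + r₂B = -6.
Since r₁ - r₂ = √44: A = (-6 - (-2)r₂)/√44 = - \frac{6 \sqrt{11}}{11} - 1, and B = -2 - A = -1 + \frac{6 \sqrt{11}}{11}.
So g(n) = \left(- \frac{6 \sqrt{11}}{11} - 1\right)\left(-3 + \sqrt{11}\right)^n + \left(-1 + \frac{6 \sqrt{11}}{11}\right)\left(- \sqrt{11} - 3\right)^n.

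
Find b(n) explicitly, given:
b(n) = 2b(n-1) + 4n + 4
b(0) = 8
First-order linear with linear forcing.
Homogeneous solution: b_h(n) = A·(2)^n.
Try particular b_p(n) = pn + q. Substituting:
  pn + q = 2(p(n-1) + q) + 4n + 4.
Matching the n-coefficient: p = 2p + 4 ⇒ p = -4.
Matching constants: q = -2p + 2q + 4 ⇒ q = -12.
General: b(n) = A·(2)^n - 4 n - 12.
Apply b(0) = 8: A - 12 = 8 ⇒ A = 20.
So b(n) = 20 \cdot 2^{n} - 4 n - 12.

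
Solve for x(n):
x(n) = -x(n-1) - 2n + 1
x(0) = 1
First-order linear with linear forcing.
Homogeneous solution: x_h(n) = A·(-1)^n.
Try particular x_p(n) = pn + q. Substituting:
  pn + q = -(p(n-1) + q) - 2n + 1.
Matching the n-coefficient: p = -p - 2 ⇒ p = -1.
Matching constants: q = p - q + 1 ⇒ q = 0.
General: x(n) = A·(-1)^n - n + 0.
Apply x(0) = 1: A + 0 = 1 ⇒ A = 1.
So x(n) = \left(-1\right)^{n} - n.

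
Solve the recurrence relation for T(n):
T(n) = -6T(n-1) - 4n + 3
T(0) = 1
First-order linear with linear forcing.
Homogeneous solution: T_h(n) = A·(-6)^n.
Try particular T_p(n) = pn + q. Substituting:
  pn + q = -6(p(n-1) + q) - 4n + 3.
Matching the n-coefficient: p = -6p - 4 ⇒ p = - \frac{4}{7}.
Matching constants: q = 6p - 6q + 3 ⇒ q = - \frac{3}{49}.
General: T(n) = A·(-6)^n - \frac{4 n}{7} - \frac{3}{49}.
Apply T(0) = 1: A - \frac{3}{49} = 1 ⇒ A = \frac{52}{49}.
So T(n) = \frac{52 \left(-6\right)^{n}}{49} - \frac{4 n}{7} - \frac{3}{49}.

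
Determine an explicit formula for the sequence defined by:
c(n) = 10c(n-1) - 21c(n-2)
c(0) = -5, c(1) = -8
Characteristic equation: x² - 10x + 21 = 0, which factors as (x - (3))(x - (7)) = 0.
Roots r₁ = 3, r₂ = 7 (distinct).
General solution: c(n) = A·(3)^n + B·(7)^n.
From c(0) = -5: A + B = -5.
From c(1) = -8: 3A + 7B = -8.
Solving: A = - \frac{27}{4}, B = \frac{7}{4}.
So c(n) = - \frac{27 \cdot 3^{n}}{4} + \frac{7 \cdot 7^{n}}{4}.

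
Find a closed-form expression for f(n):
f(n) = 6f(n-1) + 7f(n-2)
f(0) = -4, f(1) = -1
Characteristic equation: x² - 6x - 7 = 0, which factors as (x - (-1))(x - (7)) = 0.
Roots r₁ = -1, r₂ = 7 (distinct).
General solution: f(n) = A·(-1)^n + B·(7)^n.
From f(0) = -4: A + B = -4.
From f(1) = -1: -A + 7B = -1.
Solving: A = - \frac{27}{8}, B = - \frac{5}{8}.
So f(n) = - \frac{27 \left(-1\right)^{n}}{8} - \frac{5 \cdot 7^{n}}{8}.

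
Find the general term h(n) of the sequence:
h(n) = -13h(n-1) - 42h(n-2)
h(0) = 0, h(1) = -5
Characteristic equation: x² + 13x + 42 = 0, which factors as (x - (-6))(x - (-7)) = 0.
Roots r₁ = -6, r₂ = -7 (distinct).
General solution: h(n) = A·(-6)^n + B·(-7)^n.
From h(0) = 0: A + B = 0.
From h(1) = -5: -6A - 7B = -5.
Solving: A = -5, B = 5.
So h(n) = - 5 \left(-6\right)^{n} + 5 \left(-7\right)^{n}.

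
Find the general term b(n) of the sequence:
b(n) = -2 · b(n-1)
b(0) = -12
Pure geometric recurrence with ratio -2.
By induction b(n) = b(0) · (-2)^n = - 12 \left(-2\right)^{n}.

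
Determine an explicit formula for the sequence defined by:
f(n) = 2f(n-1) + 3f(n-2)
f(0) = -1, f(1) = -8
Characteristic equation: x² - 2x - 3 = 0, which factors as (x - (-1))(x - (3)) = 0.
Roots r₁ = -1, r₂ = 3 (distinct).
General solution: f(n) = A·(-1)^n + B·(3)^n.
From f(0) = -1: A + B = -1.
From f(1) = -8: -A + 3B = -8.
Solving: A = \frac{5}{4}, B = - \frac{9}{4}.
So f(n) = \frac{5 \left(-1\right)^{n}}{4} - \frac{9 \cdot 3^{n}}{4}.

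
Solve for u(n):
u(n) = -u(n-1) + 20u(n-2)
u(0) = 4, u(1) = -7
Characteristic equation: x² + x - 20 = 0, which factors as (x - (4))(x - (-5)) = 0.
Roots r₁ = 4, r₂ = -5 (distinct).
General solution: u(n) = A·(4)^n + B·(-5)^n.
From u(0) = 4: A + B = 4.
From u(1) = -7: 4A - 5B = -7.
Solving: A = \frac{13}{9}, B = \frac{23}{9}.
So u(n) = \frac{23 \left(-5\right)^{n}}{9} + \frac{13 \cdot 4^{n}}{9}.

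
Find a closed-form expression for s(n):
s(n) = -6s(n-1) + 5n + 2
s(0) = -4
First-order linear with linear forcing.
Homogeneous solution: s_h(n) = A·(-6)^n.
Try particular s_p(n) = pn + q. Substituting:
  pn + q = -6(p(n-1) + q) + 5n + 2.
Matching the n-coefficient: p = -6p + 5 ⇒ p = \frac{5}{7}.
Matching constants: q = 6p - 6q + 2 ⇒ q = \frac{44}{49}.
General: s(n) = A·(-6)^n + \frac{5 n}{7} + \frac{44}{49}.
Apply s(0) = -4: A + \frac{44}{49} = -4 ⇒ A = - \frac{240}{49}.
So s(n) = - \frac{240 \left(-6\right)^{n}}{49} + \frac{5 n}{7} + \frac{44}{49}.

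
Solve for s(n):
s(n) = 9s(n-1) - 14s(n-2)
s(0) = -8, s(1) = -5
Characteristic equation: x² - 9x + 14 = 0, which factors as (x - (2))(x - (7)) = 0.
Roots r₁ = 2, r₂ = 7 (distinct).
General solution: s(n) = A·(2)^n + B·(7)^n.
From s(0) = -8: A + B = -8.
From s(1) = -5: 2A + 7B = -5.
Solving: A = - \frac{51}{5}, B = \frac{11}{5}.
So s(n) = - \frac{51 \cdot 2^{n}}{5} + \frac{11 \cdot 7^{n}}{5}.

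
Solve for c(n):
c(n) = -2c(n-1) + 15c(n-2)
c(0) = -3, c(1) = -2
Characteristic equation: x² + 2x - 15 = 0, which factors as (x - (3))(x - (-5)) = 0.
Roots r₁ = 3, r₂ = -5 (distinct).
General solution: c(n) = A·(3)^n + B·(-5)^n.
From c(0) = -3: A + B = -3.
From c(1) = -2: 3A - 5B = -2.
Solving: A = - \frac{17}{8}, B = - \frac{7}{8}.
So c(n) = - \frac{7 \left(-5\right)^{n}}{8} - \frac{17 \cdot 3^{n}}{8}.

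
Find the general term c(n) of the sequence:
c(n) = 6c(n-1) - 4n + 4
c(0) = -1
First-order linear with linear forcing.
Homogeneous solution: c_h(n) = A·(6)^n.
Try particular c_p(n) = pn + q. Substituting:
  pn + q = 6(p(n-1) + q) - 4n + 4.
Matching the n-coefficient: p = 6p - 4 ⇒ p = \frac{4}{5}.
Matching constants: q = -6p + 6q + 4 ⇒ q = \frac{4}{25}.
General: c(n) = A·(6)^n + \frac{4 n}{5} + \frac{4}{25}.
Apply c(0) = -1: A + \frac{4}{25} = -1 ⇒ A = - \frac{29}{25}.
So c(n) = - \frac{29 \cdot 6^{n}}{25} + \frac{4 n}{5} + \frac{4}{25}.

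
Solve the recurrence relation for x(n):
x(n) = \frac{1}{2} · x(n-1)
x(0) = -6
Pure geometric recurrence with ratio \frac{1}{2}.
By induction x(n) = x(0) · (\frac{1}{2})^n = - 6 \cdot 2^{- n}.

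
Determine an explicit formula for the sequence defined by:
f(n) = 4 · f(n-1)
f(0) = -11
Pure geometric recurrence with ratio 4.
By induction f(n) = f(0) · (4)^n = - 11 \cdot 4^{n}.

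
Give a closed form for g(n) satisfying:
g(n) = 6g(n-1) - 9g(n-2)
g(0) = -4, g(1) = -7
Characteristic equation: x² - 6x + 9 = 0, which is (x - (3))².
Repeated root r = 3.
General solution: g(n) = (A + Bn)·(3)^n.
From g(0) = -4: A = -4.
From g(1) = -7: (A + B)·(3) = -7 ⇒ B = \frac{5}{3}.
So g(n) = \left(\frac{5 n}{3} - 4\right) \cdot (3)^n.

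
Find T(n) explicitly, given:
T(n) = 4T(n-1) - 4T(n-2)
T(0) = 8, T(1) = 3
Characteristic equation: x² - 4x + 4 = 0, which is (x - (2))².
Repeated root r = 2.
General solution: T(n) = (A + Bn)·(2)^n.
From T(0) = 8: A = 8.
From T(1) = 3: (A + B)·(2) = 3 ⇒ B = - \frac{13}{2}.
So T(n) = \left(8 - \frac{13 n}{2}\right) \cdot (2)^n.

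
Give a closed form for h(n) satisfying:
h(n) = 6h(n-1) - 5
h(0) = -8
First-order linear non-homogeneous.
Homogeneous solution: h_h(n) = A·(6)^n.
Try constant particular solution h_p = K: K = 6K - 5 ⇒ K = 1.
General: h(n) = A·(6)^n + 1.
Apply h(0) = -8: A + 1 = -8 ⇒ A = -9.
So h(n) = 1 - 9 \cdot 6^{n}.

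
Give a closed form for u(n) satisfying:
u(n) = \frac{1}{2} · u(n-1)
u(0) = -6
Pure geometric recurrence with ratio \frac{1}{2}.
By induction u(n) = u(0) · (\frac{1}{2})^n = - 6 \cdot 2^{- n}.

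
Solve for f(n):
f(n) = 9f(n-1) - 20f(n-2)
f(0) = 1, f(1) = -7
Characteristic equation: x² - 9x + 20 = 0, which factors as (x - (4))(x - (5)) = 0.
Roots r₁ = 4, r₂ = 5 (distinct).
General solution: f(n) = A·(4)^n + B·(5)^n.
From f(0) = 1: A + B = 1.
From f(1) = -7: 4A + 5B = -7.
Solving: A = 12, B = -11.
So f(n) = 12 \cdot 4^{n} - 11 \cdot 5^{n}.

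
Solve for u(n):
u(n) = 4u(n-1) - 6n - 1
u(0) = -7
First-order linear with linear forcing.
Homogeneous solution: u_h(n) = A·(4)^n.
Try particular u_p(n) = pn + q. Substituting:
  pn + q = 4(p(n-1) + q) - 6n - 1.
Matching the n-coefficient: p = 4p - 6 ⇒ p = 2.
Matching constants: q = -4p + 4q - 1 ⇒ q = 3.
General: u(n) = A·(4)^n + 2 n + 3.
Apply u(0) = -7: A + 3 = -7 ⇒ A = -10.
So u(n) = - 10 \cdot 4^{n} + 2 n + 3.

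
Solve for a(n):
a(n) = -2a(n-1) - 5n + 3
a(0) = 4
First-order linear with linear forcing.
Homogeneous solution: a_h(n) = A·(-2)^n.
Try particular a_p(n) = pn + q. Substituting:
  pn + q = -2(p(n-1) + q) - 5n + 3.
Matching the n-coefficient: p = -2p - 5 ⇒ p = - \frac{5}{3}.
Matching constants: q = 2p - 2q + 3 ⇒ q = - \frac{1}{9}.
General: a(n) = A·(-2)^n - \frac{5 n}{3} - \frac{1}{9}.
Apply a(0) = 4: A - \frac{1}{9} = 4 ⇒ A = \frac{37}{9}.
So a(n) = \frac{37 \left(-2\right)^{n}}{9} - \frac{5 n}{3} - \frac{1}{9}.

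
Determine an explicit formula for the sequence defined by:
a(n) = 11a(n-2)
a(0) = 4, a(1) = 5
Characteristic equation: x² - 11 = 0.
Discriminant Δ = (0)² + 4·(11) = 44.
Roots r₁,₂ = (0 ± √44)/2, so r₁ = \sqrt{11}, r₂ = - \sqrt{11}.
General solution: a(n) = A·r₁^n + B·r₂^n.
From the initial conditions, A + B = 4 and r₁A + r₂B = 5.
Since r₁ - r₂ = √44: A = (5 - (4)r₂)/√44 = \frac{5 \sqrt{11}}{22} + 2, and B = 4 - A = 2 - \frac{5 \sqrt{11}}{22}.
So a(n) = \left(\frac{5 \sqrt{11}}{22} + 2\right)\left(\sqrt{11}\right)^n + \left(2 - \frac{5 \sqrt{11}}{22}\right)\left(- \sqrt{11}\right)^n.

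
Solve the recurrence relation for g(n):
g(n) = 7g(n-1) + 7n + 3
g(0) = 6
First-order linear with linear forcing.
Homogeneous solution: g_h(n) = A·(7)^n.
Try particular g_p(n) = pn + q. Substituting:
  pn + q = 7(p(n-1) + q) + 7n + 3.
Matching the n-coefficient: p = 7p + 7 ⇒ p = - \frac{7}{6}.
Matching constants: q = -7p + 7q + 3 ⇒ q = - \frac{67}{36}.
General: g(n) = A·(7)^n - \frac{7 n}{6} - \frac{67}{36}.
Apply g(0) = 6: A - \frac{67}{36} = 6 ⇒ A = \frac{283}{36}.
So g(n) = \frac{283 \cdot 7^{n}}{36} - \frac{7 n}{6} - \frac{67}{36}.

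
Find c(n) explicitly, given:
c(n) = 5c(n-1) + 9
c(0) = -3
First-order linear non-homogeneous.
Homogeneous solution: c_h(n) = A·(5)^n.
Try constant particular solution c_p = K: K = 5K + 9 ⇒ K = - \frac{9}{4}.
General: c(n) = A·(5)^n - \frac{9}{4}.
Apply c(0) = -3: A - \frac{9}{4} = -3 ⇒ A = - \frac{3}{4}.
So c(n) = - \frac{3 \cdot 5^{n}}{4} - \frac{9}{4}.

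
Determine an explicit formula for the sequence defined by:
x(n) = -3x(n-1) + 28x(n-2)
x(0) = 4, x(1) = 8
Characteristic equation: x² + 3x - 28 = 0, which factors as (x - (-7))(x - (4)) = 0.
Roots r₁ = -7, r₂ = 4 (distinct).
General solution: x(n) = A·(-7)^n + B·(4)^n.
From x(0) = 4: A + B = 4.
From x(1) = 8: -7A + 4B = 8.
Solving: A = \frac{8}{11}, B = \frac{36}{11}.
So x(n) = \frac{8 \left(-7\right)^{n}}{11} + \frac{36 \cdot 4^{n}}{11}.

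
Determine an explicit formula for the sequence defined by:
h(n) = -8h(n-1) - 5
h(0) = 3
First-order linear non-homogeneous.
Homogeneous solution: h_h(n) = A·(-8)^n.
Try constant particular solution h_p = K: K = -8K - 5 ⇒ K = - \frac{5}{9}.
General: h(n) = A·(-8)^n - \frac{5}{9}.
Apply h(0) = 3: A - \frac{5}{9} = 3 ⇒ A = \frac{32}{9}.
So h(n) = \frac{32 \left(-8\right)^{n}}{9} - \frac{5}{9}.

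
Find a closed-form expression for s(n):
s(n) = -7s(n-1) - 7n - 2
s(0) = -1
First-order linear with linear forcing.
Homogeneous solution: s_h(n) = A·(-7)^n.
Try particular s_p(n) = pn + q. Substituting:
  pn + q = -7(p(n-1) + q) - 7n - 2.
Matching the n-coefficient: p = -7p - 7 ⇒ p = - \frac{7}{8}.
Matching constants: q = 7p - 7q - 2 ⇒ q = - \frac{65}{64}.
General: s(n) = A·(-7)^n - \frac{7 n}{8} - \frac{65}{64}.
Apply s(0) = -1: A - \frac{65}{64} = -1 ⇒ A = \frac{1}{64}.
So s(n) = \frac{\left(-7\right)^{n}}{64} - \frac{7 n}{8} - \frac{65}{64}.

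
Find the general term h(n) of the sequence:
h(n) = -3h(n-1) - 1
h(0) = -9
First-order linear non-homogeneous.
Homogeneous solution: h_h(n) = A·(-3)^n.
Try constant particular solution h_p = K: K = -3K - 1 ⇒ K = - \frac{1}{4}.
General: h(n) = A·(-3)^n - \frac{1}{4}.
Apply h(0) = -9: A - \frac{1}{4} = -9 ⇒ A = - \frac{35}{4}.
So h(n) = - \frac{35 \left(-3\right)^{n}}{4} - \frac{1}{4}.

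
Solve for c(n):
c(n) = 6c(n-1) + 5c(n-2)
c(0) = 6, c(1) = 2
Characteristic equation: x² - 6x - 5 = 0.
Discriminant Δ = (6)² + 4·(5) = 56.
Roots r₁,₂ = (6 ± √56)/2, so r₁ = 3 + \sqrt{14}, r₂ = 3 - \sqrt{14}.
General solution: c(n) = A·r₁^n + B·r₂^n.
From the initial conditions, A + B = 6 and r₁A + r₂B = 2.
Since r₁ - r₂ = √56: A = (2 - (6)r₂)/√56 = 3 - \frac{4 \sqrt{14}}{7}, and B = 6 - A = \frac{4 \sqrt{14}}{7} + 3.
So c(n) = \left(3 - \frac{4 \sqrt{14}}{7}\right)\left(3 + \sqrt{14}\right)^n + \left(\frac{4 \sqrt{14}}{7} + 3\right)\left(3 - \sqrt{14}\right)^n.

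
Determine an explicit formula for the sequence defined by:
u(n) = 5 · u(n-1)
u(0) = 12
Pure geometric recurrence with ratio 5.
By induction u(n) = u(0) · (5)^n = 12 \cdot 5^{n}.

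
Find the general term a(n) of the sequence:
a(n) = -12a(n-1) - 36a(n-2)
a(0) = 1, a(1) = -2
Characteristic equation: x² + 12x + 36 = 0, which is (x - (-6))².
Repeated root r = -6.
General solution: a(n) = (A + Bn)·(-6)^n.
From a(0) = 1: A = 1.
From a(1) = -2: (A + B)·(-6) = -2 ⇒ B = - \frac{2}{3}.
So a(n) = \left(1 - \frac{2 n}{3}\right) \cdot (-6)^n.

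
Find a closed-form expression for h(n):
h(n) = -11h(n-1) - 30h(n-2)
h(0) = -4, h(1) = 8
Characteristic equation: x² + 11x + 30 = 0, which factors as (x - (-6))(x - (-5)) = 0.
Roots r₁ = -6, r₂ = -5 (distinct).
General solution: h(n) = A·(-6)^n + B·(-5)^n.
From h(0) = -4: A + B = -4.
From h(1) = 8: -6A - 5B = 8.
Solving: A = 12, B = -16.
So h(n) = - 16 \left(-5\right)^{n} + 12 \left(-6\right)^{n}.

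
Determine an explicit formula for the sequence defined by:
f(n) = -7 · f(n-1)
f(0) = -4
Pure geometric recurrence with ratio -7.
By induction f(n) = f(0) · (-7)^n = - 4 \left(-7\right)^{n}.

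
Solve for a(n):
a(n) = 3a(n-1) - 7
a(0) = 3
First-order linear non-homogeneous.
Homogeneous solution: a_h(n) = A·(3)^n.
Try constant particular solution a_p = K: K = 3K - 7 ⇒ K = \frac{7}{2}.
General: a(n) = A·(3)^n + \frac{7}{2}.
Apply a(0) = 3: A + \frac{7}{2} = 3 ⇒ A = - \frac{1}{2}.
So a(n) = \frac{7}{2} - \frac{3^{n}}{2}.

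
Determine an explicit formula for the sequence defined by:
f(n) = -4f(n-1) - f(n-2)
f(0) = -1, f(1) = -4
Characteristic equation: x² + 4x + 1 = 0.
Discriminant Δ = (-4)² + 4·(-1) = 12.
Roots r₁,₂ = (-4 ± √12)/2, so r₁ = -2 + \sqrt{3}, r₂ = -2 - \sqrt{3}.
General solution: f(n) = A·r₁^n + B·r₂^n.
From the initial conditions, A + B = -1 and r₁A + r₂B = -4.
Since r₁ - r₂ = √12: A = (-4 - (-1)r₂)/√12 = - \sqrt{3} - \frac{1}{2}, and B = -1 - A = - \frac{1}{2} + \sqrt{3}.
So f(n) = \left(- \sqrt{3} - \frac{1}{2}\right)\left(-2 + \sqrt{3}\right)^n + \left(- \frac{1}{2} + \sqrt{3}\right)\left(-2 - \sqrt{3}\right)^n.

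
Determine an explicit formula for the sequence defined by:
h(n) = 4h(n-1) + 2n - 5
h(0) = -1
First-order linear with linear forcing.
Homogeneous solution: h_h(n) = A·(4)^n.
Try particular h_p(n) = pn + q. Substituting:
  pn + q = 4(p(n-1) + q) + 2n - 5.
Matching the n-coefficient: p = 4p + 2 ⇒ p = - \frac{2}{3}.
Matching constants: q = -4p + 4q - 5 ⇒ q = \frac{7}{9}.
General: h(n) = A·(4)^n - \frac{2 n}{3} + \frac{7}{9}.
Apply h(0) = -1: A + \frac{7}{9} = -1 ⇒ A = - \frac{16}{9}.
So h(n) = - \frac{16 \cdot 4^{n}}{9} - \frac{2 n}{3} + \frac{7}{9}.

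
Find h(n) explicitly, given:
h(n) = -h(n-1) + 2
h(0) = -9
First-order linear non-homogeneous.
Homogeneous solution: h_h(n) = A·(-1)^n.
Try constant particular solution h_p = K: K = -K + 2 ⇒ K = 1.
General: h(n) = A·(-1)^n + 1.
Apply h(0) = -9: A + 1 = -9 ⇒ A = -10.
So h(n) = 1 - 10 \left(-1\right)^{n}.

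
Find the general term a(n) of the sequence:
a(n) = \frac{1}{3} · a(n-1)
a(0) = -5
Pure geometric recurrence with ratio \frac{1}{3}.
By induction a(n) = a(0) · (\frac{1}{3})^n = - 5 \cdot 3^{- n}.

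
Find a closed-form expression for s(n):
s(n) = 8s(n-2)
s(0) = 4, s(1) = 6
Characteristic equation: x² - 8 = 0.
Discriminant Δ = (0)² + 4·(8) = 32.
Roots r₁,₂ = (0 ± √32)/2, so r₁ = 2 \sqrt{2}, r₂ = - 2 \sqrt{2}.
General solution: s(n) = A·r₁^n + B·r₂^n.
From the initial conditions, A + B = 4 and r₁A + r₂B = 6.
Since r₁ - r₂ = √32: A = (6 - (4)r₂)/√32 = \frac{3 \sqrt{2}}{4} + 2, and B = 4 - A = 2 - \frac{3 \sqrt{2}}{4}.
So s(n) = \left(\frac{3 \sqrt{2}}{4} + 2\right)\left(2 \sqrt{2}\right)^n + \left(2 - \frac{3 \sqrt{2}}{4}\right)\left(- 2 \sqrt{2}\right)^n.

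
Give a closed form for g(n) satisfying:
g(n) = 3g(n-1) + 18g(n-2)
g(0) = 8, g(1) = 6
Characteristic equation: x² - 3x - 18 = 0, which factors as (x - (-3))(x - (6)) = 0.
Roots r₁ = -3, r₂ = 6 (distinct).
General solution: g(n) = A·(-3)^n + B·(6)^n.
From g(0) = 8: A + B = 8.
From g(1) = 6: -3A + 6B = 6.
Solving: A = \frac{14}{3}, B = \frac{10}{3}.
So g(n) = \frac{14 \left(-3\right)^{n}}{3} + \frac{10 \cdot 6^{n}}{3}.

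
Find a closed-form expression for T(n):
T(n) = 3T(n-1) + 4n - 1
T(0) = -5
First-order linear with linear forcing.
Homogeneous solution: T_h(n) = A·(3)^n.
Try particular T_p(n) = pn + q. Substituting:
  pn + q = 3(p(n-1) + q) + 4n - 1.
Matching the n-coefficient: p = 3p + 4 ⇒ p = -2.
Matching constants: q = -3p + 3q - 1 ⇒ q = - \frac{5}{2}.
General: T(n) = A·(3)^n - 2 n - \frac{5}{2}.
Apply T(0) = -5: A - \frac{5}{2} = -5 ⇒ A = - \frac{5}{2}.
So T(n) = - \frac{5 \cdot 3^{n}}{2} - 2 n - \frac{5}{2}.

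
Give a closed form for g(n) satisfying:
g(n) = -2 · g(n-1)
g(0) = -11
Pure geometric recurrence with ratio -2.
By induction g(n) = g(0) · (-2)^n = - 11 \left(-2\right)^{n}.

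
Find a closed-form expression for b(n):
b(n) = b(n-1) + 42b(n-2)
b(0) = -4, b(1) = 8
Characteristic equation: x² - x - 42 = 0, which factors as (x - (7))(x - (-6)) = 0.
Roots r₁ = 7, r₂ = -6 (distinct).
General solution: b(n) = A·(7)^n + B·(-6)^n.
From b(0) = -4: A + B = -4.
From b(1) = 8: 7A - 6B = 8.
Solving: A = - \frac{16}{13}, B = - \frac{36}{13}.
So b(n) = - \frac{36 \left(-6\right)^{n}}{13} - \frac{16 \cdot 7^{n}}{13}.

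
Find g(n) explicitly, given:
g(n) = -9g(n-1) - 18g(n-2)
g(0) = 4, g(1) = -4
Characteristic equation: x² + 9x + 18 = 0, which factors as (x - (-6))(x - (-3)) = 0.
Roots r₁ = -6, r₂ = -3 (distinct).
General solution: g(n) = A·(-6)^n + B·(-3)^n.
From g(0) = 4: A + B = 4.
From g(1) = -4: -6A - 3B = -4.
Solving: A = - \frac{8}{3}, B = \frac{20}{3}.
So g(n) = \frac{20 \left(-3\right)^{n}}{3} - \frac{8 \left(-6\right)^{n}}{3}.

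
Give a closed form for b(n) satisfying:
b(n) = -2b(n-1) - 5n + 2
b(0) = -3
First-order linear with linear forcing.
Homogeneous solution: b_h(n) = A·(-2)^n.
Try particular b_p(n) = pn + q. Substituting:
  pn + q = -2(p(n-1) + q) - 5n + 2.
Matching the n-coefficient: p = -2p - 5 ⇒ p = - \frac{5}{3}.
Matching constants: q = 2p - 2q + 2 ⇒ q = - \frac{4}{9}.
General: b(n) = A·(-2)^n - \frac{5 n}{3} - \frac{4}{9}.
Apply b(0) = -3: A - \frac{4}{9} = -3 ⇒ A = - \frac{23}{9}.
So b(n) = - \frac{23 \left(-2\right)^{n}}{9} - \frac{5 n}{3} - \frac{4}{9}.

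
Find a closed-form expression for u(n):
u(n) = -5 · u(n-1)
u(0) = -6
Pure geometric recurrence with ratio -5.
By induction u(n) = u(0) · (-5)^n = - 6 \left(-5\right)^{n}.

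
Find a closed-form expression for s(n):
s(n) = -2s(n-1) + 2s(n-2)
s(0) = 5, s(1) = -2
Characteristic equation: x² + 2x - 2 = 0.
Discriminant Δ = (-2)² + 4·(2) = 12.
Roots r₁,₂ = (-2 ± √12)/2, so r₁ = -1 + \sqrt{3}, r₂ = - \sqrt{3} - 1.
General solution: s(n) = A·r₁^n + B·r₂^n.
From the initial conditions, A + B = 5 and r₁A + r₂B = -2.
Since r₁ - r₂ = √12: A = (-2 - (5)r₂)/√12 = \frac{\sqrt{3}}{2} + \frac{5}{2}, and B = 5 - A = \frac{5}{2} - \frac{\sqrt{3}}{2}.
So s(n) = \left(\frac{\sqrt{3}}{2} + \frac{5}{2}\right)\left(-1 + \sqrt{3}\right)^n + \left(\frac{5}{2} - \frac{\sqrt{3}}{2}\right)\left(- \sqrt{3} - 1\right)^n.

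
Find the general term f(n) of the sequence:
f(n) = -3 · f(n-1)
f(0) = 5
Pure geometric recurrence with ratio -3.
By induction f(n) = f(0) · (-3)^n = 5 \left(-3\right)^{n}.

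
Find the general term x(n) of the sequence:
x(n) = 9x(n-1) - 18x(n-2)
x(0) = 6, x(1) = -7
Characteristic equation: x² - 9x + 18 = 0, which factors as (x - (6))(x - (3)) = 0.
Roots r₁ = 6, r₂ = 3 (distinct).
General solution: x(n) = A·(6)^n + B·(3)^n.
From x(0) = 6: A + B = 6.
From x(1) = -7: 6A + 3B = -7.
Solving: A = - \frac{25}{3}, B = \frac{43}{3}.
So x(n) = \frac{43 \cdot 3^{n}}{3} - \frac{25 \cdot 6^{n}}{3}.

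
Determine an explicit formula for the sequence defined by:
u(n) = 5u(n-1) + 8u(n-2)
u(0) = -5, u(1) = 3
Characteristic equation: x² - 5x - 8 = 0.
Discriminant Δ = (5)² + 4·(8) = 57.
Roots r₁,₂ = (5 ± √57)/2, so r₁ = \frac{5}{2} + \frac{\sqrt{57}}{2}, r₂ = \frac{5}{2} - \frac{\sqrt{57}}{2}.
General solution: u(n) = A·r₁^n + B·r₂^n.
From the initial conditions, A + B = -5 and r₁A + r₂B = 3.
Since r₁ - r₂ = √57: A = (3 - (-5)r₂)/√57 = - \frac{5}{2} + \frac{31 \sqrt{57}}{114}, and B = -5 - A = - \frac{5}{2} - \frac{31 \sqrt{57}}{114}.
So u(n) = \left(- \frac{5}{2} + \frac{31 \sqrt{57}}{114}\right)\left(\frac{5}{2} + \frac{\sqrt{57}}{2}\right)^n + \left(- \frac{5}{2} - \frac{31 \sqrt{57}}{114}\right)\left(\frac{5}{2} - \frac{\sqrt{57}}{2}\right)^n.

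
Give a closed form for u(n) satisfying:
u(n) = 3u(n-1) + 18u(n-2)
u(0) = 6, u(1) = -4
Characteristic equation: x² - 3x - 18 = 0, which factors as (x - (6))(x - (-3)) = 0.
Roots r₁ = 6, r₂ = -3 (distinct).
General solution: u(n) = A·(6)^n + B·(-3)^n.
From u(0) = 6: A + B = 6.
From u(1) = -4: 6A - 3B = -4.
Solving: A = \frac{14}{9}, B = \frac{40}{9}.
So u(n) = \frac{40 \left(-3\right)^{n}}{9} + \frac{14 \cdot 6^{n}}{9}.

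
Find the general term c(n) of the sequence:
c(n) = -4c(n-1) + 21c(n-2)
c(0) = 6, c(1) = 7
Characteristic equation: x² + 4x - 21 = 0, which factors as (x - (-7))(x - (3)) = 0.
Roots r₁ = -7, r₂ = 3 (distinct).
General solution: c(n) = A·(-7)^n + B·(3)^n.
From c(0) = 6: A + B = 6.
From c(1) = 7: -7A + 3B = 7.
Solving: A = \frac{11}{10}, B = \frac{49}{10}.
So c(n) = \frac{11 \left(-7\right)^{n}}{10} + \frac{49 \cdot 3^{n}}{10}.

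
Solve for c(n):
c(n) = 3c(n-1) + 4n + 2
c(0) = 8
First-order linear with linear forcing.
Homogeneous solution: c_h(n) = A·(3)^n.
Try particular c_p(n) = pn + q. Substituting:
  pn + q = 3(p(n-1) + q) + 4n + 2.
Matching the n-coefficient: p = 3p + 4 ⇒ p = -2.
Matching constants: q = -3p + 3q + 2 ⇒ q = -4.
General: c(n) = A·(3)^n - 2 n - 4.
Apply c(0) = 8: A - 4 = 8 ⇒ A = 12.
So c(n) = 12 \cdot 3^{n} - 2 n - 4.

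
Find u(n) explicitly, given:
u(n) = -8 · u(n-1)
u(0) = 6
Pure geometric recurrence with ratio -8.
By induction u(n) = u(0) · (-8)^n = 6 \left(-8\right)^{n}.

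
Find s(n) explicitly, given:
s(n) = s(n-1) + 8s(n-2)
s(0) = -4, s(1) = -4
Characteristic equation: x² - x - 8 = 0.
Discriminant Δ = (1)² + 4·(8) = 33.
Roots r₁,₂ = (1 ± √33)/2, so r₁ = \frac{1}{2} + \frac{\sqrt{33}}{2}, r₂ = \frac{1}{2} - \frac{\sqrt{33}}{2}.
General solution: s(n) = A·r₁^n + B·r₂^n.
From the initial conditions, A + B = -4 and r₁A + r₂B = -4.
Since r₁ - r₂ = √33: A = (-4 - (-4)r₂)/√33 = -2 - \frac{2 \sqrt{33}}{33}, and B = -4 - A = -2 + \frac{2 \sqrt{33}}{33}.
So s(n) = \left(-2 - \frac{2 \sqrt{33}}{33}\right)\left(\frac{1}{2} + \frac{\sqrt{33}}{2}\right)^n + \left(-2 + \frac{2 \sqrt{33}}{33}\right)\left(\frac{1}{2} - \frac{\sqrt{33}}{2}\right)^n.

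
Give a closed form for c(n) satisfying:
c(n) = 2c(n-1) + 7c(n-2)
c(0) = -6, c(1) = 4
Characteristic equation: x² - 2x - 7 = 0.
Discriminant Δ = (2)² + 4·(7) = 32.
Roots r₁,₂ = (2 ± √32)/2, so r₁ = 1 + 2 \sqrt{2}, r₂ = 1 - 2 \sqrt{2}.
General solution: c(n) = A·r₁^n + B·r₂^n.
From the initial conditions, A + B = -6 and r₁A + r₂B = 4.
Since r₁ - r₂ = √32: A = (4 - (-6)r₂)/√32 = -3 + \frac{5 \sqrt{2}}{4}, and B = -6 - A = -3 - \frac{5 \sqrt{2}}{4}.
So c(n) = \left(-3 + \frac{5 \sqrt{2}}{4}\right)\left(1 + 2 \sqrt{2}\right)^n + \left(-3 - \frac{5 \sqrt{2}}{4}\right)\left(1 - 2 \sqrt{2}\right)^n.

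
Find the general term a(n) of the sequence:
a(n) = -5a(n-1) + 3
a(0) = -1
First-order linear non-homogeneous.
Homogeneous solution: a_h(n) = A·(-5)^n.
Try constant particular solution a_p = K: K = -5K + 3 ⇒ K = \frac{1}{2}.
General: a(n) = A·(-5)^n + \frac{1}{2}.
Apply a(0) = -1: A + \frac{1}{2} = -1 ⇒ A = - \frac{3}{2}.
So a(n) = \frac{1}{2} - \frac{3 \left(-5\right)^{n}}{2}.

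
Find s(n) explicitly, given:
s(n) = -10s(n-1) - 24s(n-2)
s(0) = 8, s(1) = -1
Characteristic equation: x² + 10x + 24 = 0, which factors as (x - (-4))(x - (-6)) = 0.
Roots r₁ = -4, r₂ = -6 (distinct).
General solution: s(n) = A·(-4)^n + B·(-6)^n.
From s(0) = 8: A + B = 8.
From s(1) = -1: -4A - 6B = -1.
Solving: A = \frac{47}{2}, B = - \frac{31}{2}.
So s(n) = \frac{47 \left(-4\right)^{n}}{2} - \frac{31 \left(-6\right)^{n}}{2}.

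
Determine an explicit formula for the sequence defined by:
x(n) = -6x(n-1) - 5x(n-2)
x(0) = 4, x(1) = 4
Characteristic equation: x² + 6x + 5 = 0, which factors as (x - (-1))(x - (-5)) = 0.
Roots r₁ = -1, r₂ = -5 (distinct).
General solution: x(n) = A·(-1)^n + B·(-5)^n.
From x(0) = 4: A + B = 4.
From x(1) = 4: -A - 5B = 4.
Solving: A = 6, B = -2.
So x(n) = 6 \left(-1\right)^{n} - 2 \left(-5\right)^{n}.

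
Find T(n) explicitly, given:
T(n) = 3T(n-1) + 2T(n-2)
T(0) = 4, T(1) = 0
Characteristic equation: x² - 3x - 2 = 0.
Discriminant Δ = (3)² + 4·(2) = 17.
Roots r₁,₂ = (3 ± √17)/2, so r₁ = \frac{3}{2} + \frac{\sqrt{17}}{2}, r₂ = \frac{3}{2} - \frac{\sqrt{17}}{2}.
General solution: T(n) = A·r₁^n + B·r₂^n.
From the initial conditions, A + B = 4 and r₁A + r₂B = 0.
Since r₁ - r₂ = √17: A = (0 - (4)r₂)/√17 = 2 - \frac{6 \sqrt{17}}{17}, and B = 4 - A = \frac{6 \sqrt{17}}{17} + 2.
So T(n) = \left(2 - \frac{6 \sqrt{17}}{17}\right)\left(\frac{3}{2} + \frac{\sqrt{17}}{2}\right)^n + \left(\frac{6 \sqrt{17}}{17} + 2\right)\left(\frac{3}{2} - \frac{\sqrt{17}}{2}\right)^n.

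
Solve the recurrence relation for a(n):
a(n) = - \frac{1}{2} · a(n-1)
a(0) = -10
Pure geometric recurrence with ratio - \frac{1}{2}.
By induction a(n) = a(0) · (- \frac{1}{2})^n = - 10 \left(- \frac{1}{2}\right)^{n}.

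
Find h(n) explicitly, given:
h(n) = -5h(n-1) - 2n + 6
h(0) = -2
First-order linear with linear forcing.
Homogeneous solution: h_h(n) = A·(-5)^n.
Try particular h_p(n) = pn + q. Substituting:
  pn + q = -5(p(n-1) + q) - 2n + 6.
Matching the n-coefficient: p = -5p - 2 ⇒ p = - \frac{1}{3}.
Matching constants: q = 5p - 5q + 6 ⇒ q = \frac{13}{18}.
General: h(n) = A·(-5)^n - \frac{n}{3} + \frac{13}{18}.
Apply h(0) = -2: A + \frac{13}{18} = -2 ⇒ A = - \frac{49}{18}.
So h(n) = - \frac{49 \left(-5\right)^{n}}{18} - \frac{n}{3} + \frac{13}{18}.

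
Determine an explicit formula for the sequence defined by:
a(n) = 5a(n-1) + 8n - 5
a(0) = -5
First-order linear with linear forcing.
Homogeneous solution: a_h(n) = A·(5)^n.
Try particular a_p(n) = pn + q. Substituting:
  pn + q = 5(p(n-1) + q) + 8n - 5.
Matching the n-coefficient: p = 5p + 8 ⇒ p = -2.
Matching constants: q = -5p + 5q - 5 ⇒ q = - \frac{5}{4}.
General: a(n) = A·(5)^n - 2 n - \frac{5}{4}.
Apply a(0) = -5: A - \frac{5}{4} = -5 ⇒ A = - \frac{15}{4}.
So a(n) = - \frac{15 \cdot 5^{n}}{4} - 2 n - \frac{5}{4}.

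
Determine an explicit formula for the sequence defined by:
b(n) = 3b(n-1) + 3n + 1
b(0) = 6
First-order linear with linear forcing.
Homogeneous solution: b_h(n) = A·(3)^n.
Try particular b_p(n) = pn + q. Substituting:
  pn + q = 3(p(n-1) + q) + 3n + 1.
Matching the n-coefficient: p = 3p + 3 ⇒ p = - \frac{3}{2}.
Matching constants: q = -3p + 3q + 1 ⇒ q = - \frac{11}{4}.
General: b(n) = A·(3)^n - \frac{3 n}{2} - \frac{11}{4}.
Apply b(0) = 6: A - \frac{11}{4} = 6 ⇒ A = \frac{35}{4}.
So b(n) = \frac{35 \cdot 3^{n}}{4} - \frac{3 n}{2} - \frac{11}{4}.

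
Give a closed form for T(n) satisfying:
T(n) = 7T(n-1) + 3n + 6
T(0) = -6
First-order linear with linear forcing.
Homogeneous solution: T_h(n) = A·(7)^n.
Try particular T_p(n) = pn + q. Substituting:
  pn + q = 7(p(n-1) + q) + 3n + 6.
Matching the n-coefficient: p = 7p + 3 ⇒ p = - \frac{1}{2}.
Matching constants: q = -7p + 7q + 6 ⇒ q = - \frac{19}{12}.
General: T(n) = A·(7)^n - \frac{n}{2} - \frac{19}{12}.
Apply T(0) = -6: A - \frac{19}{12} = -6 ⇒ A = - \frac{53}{12}.
So T(n) = - \frac{53 \cdot 7^{n}}{12} - \frac{n}{2} - \frac{19}{12}.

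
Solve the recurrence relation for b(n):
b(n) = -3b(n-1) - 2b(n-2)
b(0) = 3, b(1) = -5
Characteristic equation: x² + 3x + 2 = 0, which factors as (x - (-1))(x - (-2)) = 0.
Roots r₁ = -1, r₂ = -2 (distinct).
General solution: b(n) = A·(-1)^n + B·(-2)^n.
From b(0) = 3: A + B = 3.
From b(1) = -5: -A - 2B = -5.
Solving: A = 1, B = 2.
So b(n) = \left(-1\right)^{n} + 2 \left(-2\right)^{n}.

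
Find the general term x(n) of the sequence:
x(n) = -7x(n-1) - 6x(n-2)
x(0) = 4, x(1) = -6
Characteristic equation: x² + 7x + 6 = 0, which factors as (x - (-1))(x - (-6)) = 0.
Roots r₁ = -1, r₂ = -6 (distinct).
General solution: x(n) = A·(-1)^n + B·(-6)^n.
From x(0) = 4: A + B = 4.
From x(1) = -6: -A - 6B = -6.
Solving: A = \frac{18}{5}, B = \frac{2}{5}.
So x(n) = \frac{18 \left(-1\right)^{n}}{5} + \frac{2 \left(-6\right)^{n}}{5}.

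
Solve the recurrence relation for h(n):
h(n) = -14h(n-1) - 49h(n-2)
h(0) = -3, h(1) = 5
Characteristic equation: x² + 14x + 49 = 0, which is (x - (-7))².
Repeated root r = -7.
General solution: h(n) = (A + Bn)·(-7)^n.
From h(0) = -3: A = -3.
From h(1) = 5: (A + B)·(-7) = 5 ⇒ B = \frac{16}{7}.
So h(n) = \left(\frac{16 n}{7} - 3\right) \cdot (-7)^n.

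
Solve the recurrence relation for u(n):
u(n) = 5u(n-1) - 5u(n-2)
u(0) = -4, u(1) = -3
Characteristic equation: x² - 5x + 5 = 0.
Discriminant Δ = (5)² + 4·(-5) = 5.
Roots r₁,₂ = (5 ± √5)/2, so r₁ = \frac{\sqrt{5}}{2} + \frac{5}{2}, r₂ = \frac{5}{2} - \frac{\sqrt{5}}{2}.
General solution: u(n) = A·r₁^n + B·r₂^n.
From the initial conditions, A + B = -4 and r₁A + r₂B = -3.
Since r₁ - r₂ = √5: A = (-3 - (-4)r₂)/√5 = -2 + \frac{7 \sqrt{5}}{5}, and B = -4 - A = - \frac{7 \sqrt{5}}{5} - 2.
So u(n) = \left(-2 + \frac{7 \sqrt{5}}{5}\right)\left(\frac{\sqrt{5}}{2} + \frac{5}{2}\right)^n + \left(- \frac{7 \sqrt{5}}{5} - 2\right)\left(\frac{5}{2} - \frac{\sqrt{5}}{2}\right)^n.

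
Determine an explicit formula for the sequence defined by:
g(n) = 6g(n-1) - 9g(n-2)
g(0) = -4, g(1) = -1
Characteristic equation: x² - 6x + 9 = 0, which is (x - (3))².
Repeated root r = 3.
General solution: g(n) = (A + Bn)·(3)^n.
From g(0) = -4: A = -4.
From g(1) = -1: (A + B)·(3) = -1 ⇒ B = \frac{11}{3}.
So g(n) = \left(\frac{11 n}{3} - 4\right) \cdot (3)^n.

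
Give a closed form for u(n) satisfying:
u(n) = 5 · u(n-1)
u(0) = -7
Pure geometric recurrence with ratio 5.
By induction u(n) = u(0) · (5)^n = - 7 \cdot 5^{n}.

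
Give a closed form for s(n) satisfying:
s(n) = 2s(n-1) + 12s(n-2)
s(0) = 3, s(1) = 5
Characteristic equation: x² - 2x - 12 = 0.
Discriminant Δ = (2)² + 4·(12) = 52.
Roots r₁,₂ = (2 ± √52)/2, so r₁ = 1 + \sqrt{13}, r₂ = 1 - \sqrt{13}.
General solution: s(n) = A·r₁^n + B·r₂^n.
From the initial conditions, A + B = 3 and r₁A + r₂B = 5.
Since r₁ - r₂ = √52: A = (5 - (3)r₂)/√52 = \frac{\sqrt{13}}{13} + \frac{3}{2}, and B = 3 - A = \frac{3}{2} - \frac{\sqrt{13}}{13}.
So s(n) = \left(\frac{\sqrt{13}}{13} + \frac{3}{2}\right)\left(1 + \sqrt{13}\right)^n + \left(\frac{3}{2} - \frac{\sqrt{13}}{13}\right)\left(1 - \sqrt{13}\right)^n.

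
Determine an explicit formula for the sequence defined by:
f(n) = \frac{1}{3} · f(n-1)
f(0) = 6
Pure geometric recurrence with ratio \frac{1}{3}.
By induction f(n) = f(0) · (\frac{1}{3})^n = 6 \cdot 3^{- n}.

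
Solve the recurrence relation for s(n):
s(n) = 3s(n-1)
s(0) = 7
This is a homogeneous first-order recurrence with ratio 3.
By induction s(n) = s(0) · (3)^n = 7 \cdot 3^{n}.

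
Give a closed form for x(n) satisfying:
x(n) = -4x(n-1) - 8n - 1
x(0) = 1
First-order linear with linear forcing.
Homogeneous solution: x_h(n) = A·(-4)^n.
Try particular x_p(n) = pn + q. Substituting:
  pn + q = -4(p(n-1) + q) - 8n - 1.
Matching the n-coefficient: p = -4p - 8 ⇒ p = - \frac{8}{5}.
Matching constants: q = 4p - 4q - 1 ⇒ q = - \frac{37}{25}.
General: x(n) = A·(-4)^n - \frac{8 n}{5} - \frac{37}{25}.
Apply x(0) = 1: A - \frac{37}{25} = 1 ⇒ A = \frac{62}{25}.
So x(n) = \frac{62 \left(-4\right)^{n}}{25} - \frac{8 n}{5} - \frac{37}{25}.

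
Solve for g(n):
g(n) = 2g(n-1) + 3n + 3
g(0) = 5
First-order linear with linear forcing.
Homogeneous solution: g_h(n) = A·(2)^n.
Try particular g_p(n) = pn + q. Substituting:
  pn + q = 2(p(n-1) + q) + 3n + 3.
Matching the n-coefficient: p = 2p + 3 ⇒ p = -3.
Matching constants: q = -2p + 2q + 3 ⇒ q = -9.
General: g(n) = A·(2)^n - 3 n - 9.
Apply g(0) = 5: A - 9 = 5 ⇒ A = 14.
So g(n) = 14 \cdot 2^{n} - 3 n - 9.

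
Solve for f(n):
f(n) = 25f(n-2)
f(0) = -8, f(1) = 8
Characteristic equation: x² - 25 = 0, which factors as (x - (5))(x - (-5)) = 0.
Roots r₁ = 5, r₂ = -5 (distinct).
General solution: f(n) = A·(5)^n + B·(-5)^n.
From f(0) = -8: A + B = -8.
From f(1) = 8: 5A - 5B = 8.
Solving: A = - \frac{16}{5}, B = - \frac{24}{5}.
So f(n) = - \frac{24 \left(-5\right)^{n}}{5} - \frac{16 \cdot 5^{n}}{5}.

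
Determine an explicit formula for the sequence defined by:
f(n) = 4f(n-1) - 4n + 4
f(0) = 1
First-order linear with linear forcing.
Homogeneous solution: f_h(n) = A·(4)^n.
Try particular f_p(n) = pn + q. Substituting:
  pn + q = 4(p(n-1) + q) - 4n + 4.
Matching the n-coefficient: p = 4p - 4 ⇒ p = \frac{4}{3}.
Matching constants: q = -4p + 4q + 4 ⇒ q = \frac{4}{9}.
General: f(n) = A·(4)^n + \frac{4 n}{3} + \frac{4}{9}.
Apply f(0) = 1: A + \frac{4}{9} = 1 ⇒ A = \frac{5}{9}.
So f(n) = \frac{5 \cdot 4^{n}}{9} + \frac{4 n}{3} + \frac{4}{9}.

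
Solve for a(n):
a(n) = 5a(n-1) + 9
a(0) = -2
First-order linear non-homogeneous.
Homogeneous solution: a_h(n) = A·(5)^n.
Try constant particular solution a_p = K: K = 5K + 9 ⇒ K = - \frac{9}{4}.
General: a(n) = A·(5)^n - \frac{9}{4}.
Apply a(0) = -2: A - \frac{9}{4} = -2 ⇒ A = \frac{1}{4}.
So a(n) = \frac{5^{n}}{4} - \frac{9}{4}.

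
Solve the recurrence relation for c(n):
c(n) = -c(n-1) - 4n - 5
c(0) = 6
First-order linear with linear forcing.
Homogeneous solution: c_h(n) = A·(-1)^n.
Try particular c_p(n) = pn + q. Substituting:
  pn + q = -(p(n-1) + q) - 4n - 5.
Matching the n-coefficient: p = -p - 4 ⇒ p = -2.
Matching constants: q = p - q - 5 ⇒ q = - \frac{7}{2}.
General: c(n) = A·(-1)^n - 2 n - \frac{7}{2}.
Apply c(0) = 6: A - \frac{7}{2} = 6 ⇒ A = \frac{19}{2}.
So c(n) = \frac{19 \left(-1\right)^{n}}{2} - 2 n - \frac{7}{2}.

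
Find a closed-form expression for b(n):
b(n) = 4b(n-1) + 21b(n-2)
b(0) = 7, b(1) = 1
Characteristic equation: x² - 4x - 21 = 0, which factors as (x - (7))(x - (-3)) = 0.
Roots r₁ = 7, r₂ = -3 (distinct).
General solution: b(n) = A·(7)^n + B·(-3)^n.
From b(0) = 7: A + B = 7.
From b(1) = 1: 7A - 3B = 1.
Solving: A = \frac{11}{5}, B = \frac{24}{5}.
So b(n) = \frac{24 \left(-3\right)^{n}}{5} + \frac{11 \cdot 7^{n}}{5}.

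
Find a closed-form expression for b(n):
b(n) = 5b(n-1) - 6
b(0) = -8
First-order linear non-homogeneous.
Homogeneous solution: b_h(n) = A·(5)^n.
Try constant particular solution b_p = K: K = 5K - 6 ⇒ K = \frac{3}{2}.
General: b(n) = A·(5)^n + \frac{3}{2}.
Apply b(0) = -8: A + \frac{3}{2} = -8 ⇒ A = - \frac{19}{2}.
So b(n) = \frac{3}{2} - \frac{19 \cdot 5^{n}}{2}.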